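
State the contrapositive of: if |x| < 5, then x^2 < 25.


The contrapositive of (P → Q) is (¬Q → ¬P); it is logically equivalent to the original.
Here P = '|x| < 5' and Q = 'x^2 < 25'.

If not (x^2 < 25), then not (|x| < 5).


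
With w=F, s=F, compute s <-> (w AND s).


Substitute w=F, s=F:
w AND s = F AND F = F
s <-> (w AND s) = F <-> F = T

T


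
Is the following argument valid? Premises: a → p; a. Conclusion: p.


This matches the form of modus ponens: the conclusion follows in every model of the premises.

Valid.


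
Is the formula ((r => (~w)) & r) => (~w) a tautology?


Build the truth table over {r, w}:
r | w | φ
---------
False | False | True
True | False | True
False | True | True
True | True | True
Every row evaluates to true.

Yes, it is a tautology.


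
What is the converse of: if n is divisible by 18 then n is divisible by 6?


The converse of (P → Q) is (Q → P). It is not in general equivalent to the original.
Here P = 'n is divisible by 18' and Q = 'n is divisible by 6'.

If n is divisible by 6, then n is divisible by 18.


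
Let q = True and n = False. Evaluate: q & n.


Conjunction is true only when both operands are true.
Substitute: q=True, n=False.
True & False evaluates to False.

False


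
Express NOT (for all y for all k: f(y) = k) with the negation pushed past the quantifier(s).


Negation flips each quantifier (∀↔∃) and negates the inner predicate.
¬(for all y for all k: φ) = there exists y there exists k: ¬φ.

there exists y there exists k: NOT(f(y) = k)


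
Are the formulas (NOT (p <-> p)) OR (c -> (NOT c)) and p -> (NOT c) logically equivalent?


Compare truth tables:
c | p | φ | ψ
-------------
F | F | T | T
T | F | F | T
F | T | T | T
T | T | F | F
They differ at row 2 (c=T, p=F): φ=F but ψ=T.

No, they are not logically equivalent.


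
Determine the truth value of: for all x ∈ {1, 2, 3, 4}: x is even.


Evaluate the predicate on each element: 1:F, 2:T, 3:F, 4:T.
Counterexample x = 1 fails the predicate.

F


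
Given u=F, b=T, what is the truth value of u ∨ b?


Disjunction is false only when both operands are false.
Substitute: u=F, b=T.
F ∨ T evaluates to T.

T


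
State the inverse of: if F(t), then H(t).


The inverse of (P → Q) is (¬P → ¬Q). It is equivalent to the converse, not to the original.
Here P = 'F(t)' and Q = 'H(t)'.

If not (F(t)), then not (H(t)).


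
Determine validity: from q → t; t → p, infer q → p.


This matches the form of hypothetical syllogism: the conclusion follows in every model of the premises.

Valid.


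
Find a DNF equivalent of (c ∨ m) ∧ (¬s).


Step 1: Distribute ∧ over ∨: (c ∨ m) ∧ (¬s) = (c ∧ (¬s)) ∨ (m ∧ (¬s)).

(c ∧ (¬s)) ∨ (m ∧ (¬s))


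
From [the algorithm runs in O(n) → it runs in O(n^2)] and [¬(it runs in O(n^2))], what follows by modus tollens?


Modus tollens: from (P → Q) and ¬Q, infer ¬P.
Q = 'it runs in O(n^2)' is denied; since P → Q, P must also fail.

Not (the algorithm runs in O(n)).


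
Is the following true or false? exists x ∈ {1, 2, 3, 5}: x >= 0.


Evaluate the predicate on each element: 1:True, 2:True, 3:True, 5:True.
Witness x = 1 satisfies the predicate.

True


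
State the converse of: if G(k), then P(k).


The converse of (P → Q) is (Q → P). It is not in general equivalent to the original.
Here P = 'G(k)' and Q = 'P(k)'.

If P(k), then G(k).


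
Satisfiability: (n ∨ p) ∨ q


Search for a satisfying assignment over {n, p, q}.
Try n=T, p=F, q=F: the formula evaluates to T.
A satisfying assignment exists.

Satisfiable.


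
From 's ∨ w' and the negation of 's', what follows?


Disjunctive syllogism: from (P ∨ Q) and ¬P, infer Q.
One disjunct, 's', is ruled out; the other must hold.

w


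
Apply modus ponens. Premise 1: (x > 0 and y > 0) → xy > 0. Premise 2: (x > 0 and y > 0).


Modus ponens: from (P → Q) and P, infer Q.
P = '(x > 0 and y > 0)' is asserted, and P → Q holds, so Q follows.

xy > 0.


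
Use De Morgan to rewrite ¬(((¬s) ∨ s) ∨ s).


De Morgan: the negation of a disjunction is the conjunction of the negations.
Distribute ¬ across ∨, flipping it to ∧, and negate each literal.

(s ∧ (¬s)) ∧ (¬s)


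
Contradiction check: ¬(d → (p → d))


Truth table over {d, p}:
d | p | φ
---------
F | F | F
T | F | F
F | T | F
T | T | F
Every row is false.

Yes, it is a contradiction.


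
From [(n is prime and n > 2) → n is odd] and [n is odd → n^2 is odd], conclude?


Hypothetical syllogism: from (P → Q) and (Q → R), infer (P → R).
Chain the two implications through the shared middle term 'n is odd'.

(n is prime and n > 2) → n^2 is odd


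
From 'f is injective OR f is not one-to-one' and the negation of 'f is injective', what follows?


Disjunctive syllogism: from (P ∨ Q) and ¬P, infer Q.
One disjunct, 'f is injective', is ruled out; the other must hold.

f is not one-to-one


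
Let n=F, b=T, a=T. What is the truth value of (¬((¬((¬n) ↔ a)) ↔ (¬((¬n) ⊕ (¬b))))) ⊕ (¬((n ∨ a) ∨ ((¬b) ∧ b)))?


Substitute n=F, b=T, a=T:
… (earlier sub-steps elided)
(¬n) ⊕ (¬b) = T ⊕ F = T
¬((¬n) ⊕ (¬b)) = F
(¬((¬n) ↔ a)) ↔ (¬((¬n) ⊕ (¬b))) = F ↔ F = T
¬((¬((¬n) ↔ a)) ↔ (¬((¬n) ⊕ (¬b)))) = F
n ∨ a = F ∨ T = T
¬b = F
(¬b) ∧ b = F ∧ T = F
(n ∨ a) ∨ ((¬b) ∧ b) = T ∨ F = T
¬((n ∨ a) ∨ ((¬b) ∧ b)) = F
(¬((¬((¬n) ↔ a)) ↔ (¬((¬n) ⊕ (¬b))))) ⊕ (¬((n ∨ a) ∨ ((¬b) ∧ b))) = F ⊕ F = F

F


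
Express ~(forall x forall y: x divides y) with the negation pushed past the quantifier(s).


Negation flips each quantifier (∀↔∃) and negates the inner predicate.
¬(forall x forall y: φ) = exists x exists y: ¬φ.

exists x exists y: ~(x divides y)


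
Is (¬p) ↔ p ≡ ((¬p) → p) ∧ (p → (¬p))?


Compare truth tables:
p | φ | ψ
---------
F | F | F
T | F | F
The columns φ and ψ agree on every row.

Yes, they are logically equivalent.


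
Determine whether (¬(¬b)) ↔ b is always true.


Build the truth table over {b}:
b | φ
-----
F | T
T | T
Every row evaluates to true.

Yes, it is a tautology.


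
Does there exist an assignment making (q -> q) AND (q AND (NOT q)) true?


Check all 2 assignments over {q}:
q | φ
-----
F | F
T | F
No assignment makes the formula true.

Unsatisfiable.


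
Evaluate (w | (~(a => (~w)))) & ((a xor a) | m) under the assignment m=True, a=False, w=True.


Substitute m=True, a=False, w=True:
~w = False
a => (~w) = False => False = True
~(a => (~w)) = False
w | (~(a => (~w))) = True | False = True
a xor a = False xor False = False
(a xor a) | m = False | True = True
(w | (~(a => (~w)))) & ((a xor a) | m) = True & True = True

True


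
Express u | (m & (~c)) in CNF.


Step 1: Distribute ∨ over ∧: u ∨ (m ∧ (¬c)) = (u ∨ m) ∧ (u ∨ (¬c)).

(u | m) & (u | (~c))


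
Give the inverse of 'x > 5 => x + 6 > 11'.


The inverse of (P → Q) is (¬P → ¬Q). It is equivalent to the converse, not to the original.
Here P = 'x > 5' and Q = 'x + 6 > 11'.

If not (x > 5), then not (x + 6 > 11).


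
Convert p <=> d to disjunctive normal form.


Step 1: p ↔ d is true exactly when both agree: (p ∧ d) ∨ (¬p ∧ ¬d).

(p & d) | ((~p) & (~d))


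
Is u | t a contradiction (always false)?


Truth table over {t, u}:
t | u | φ
---------
False | False | False
True | False | True
False | True | True
True | True | True
Satisfying assignment at row 2: t=True, u=False gives True.

No, it is not a contradiction.


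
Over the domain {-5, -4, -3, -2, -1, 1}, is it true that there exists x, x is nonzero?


Evaluate the predicate on each element: -5:T, -4:T, -3:T, -2:T, -1:T, 1:T.
Witness x = -5 satisfies the predicate.

T


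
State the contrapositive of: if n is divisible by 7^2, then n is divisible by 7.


The contrapositive of (P → Q) is (¬Q → ¬P); it is logically equivalent to the original.
Here P = 'n is divisible by 7^2' and Q = 'n is divisible by 7'.

If not (n is divisible by 7), then not (n is divisible by 7^2).


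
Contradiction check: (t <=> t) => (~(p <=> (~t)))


Truth table over {p, t}:
p | t | φ
---------
False | False | True
True | False | False
False | True | False
True | True | True
Satisfying assignment at row 1: p=False, t=False gives True.

No, it is not a contradiction.


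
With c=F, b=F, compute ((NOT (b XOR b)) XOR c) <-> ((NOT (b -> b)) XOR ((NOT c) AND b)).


Substitute c=F, b=F:
b XOR b = F XOR F = F
NOT (b XOR b) = T
(NOT (b XOR b)) XOR c = T XOR F = T
b -> b = F -> F = T
NOT (b -> b) = F
NOT c = T
(NOT c) AND b = T AND F = F
(NOT (b -> b)) XOR ((NOT c) AND b) = F XOR F = F
((NOT (b XOR b)) XOR c) <-> ((NOT (b -> b)) XOR ((NOT c) AND b)) = T <-> F = F

F


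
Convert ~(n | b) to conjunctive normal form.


Step 1: Apply De Morgan: ¬(n ∨ b) = ¬n ∧ ¬b.

(~n) & (~b)


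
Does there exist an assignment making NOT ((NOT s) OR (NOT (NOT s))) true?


Check all 2 assignments over {s}:
s | φ
-----
F | F
T | F
No assignment makes the formula true.

Unsatisfiable.


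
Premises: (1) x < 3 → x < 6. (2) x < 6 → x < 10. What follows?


Hypothetical syllogism: from (P → Q) and (Q → R), infer (P → R).
Chain the two implications through the shared middle term 'x < 6'.

x < 3 → x < 10


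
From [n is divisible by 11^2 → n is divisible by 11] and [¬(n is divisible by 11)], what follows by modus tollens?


Modus tollens: from (P → Q) and ¬Q, infer ¬P.
Q = 'n is divisible by 11' is denied; since P → Q, P must also fail.

Not (n is divisible by 11^2).


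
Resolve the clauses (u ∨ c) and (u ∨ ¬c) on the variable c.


The clauses contain complementary literals c and ¬c.
Resolution eliminates this pair and disjoins the remaining literals (merging duplicates).

u


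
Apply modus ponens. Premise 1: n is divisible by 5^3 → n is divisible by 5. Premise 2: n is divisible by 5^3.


Modus ponens: from (P → Q) and P, infer Q.
P = 'n is divisible by 5^3' is asserted, and P → Q holds, so Q follows.

n is divisible by 5.


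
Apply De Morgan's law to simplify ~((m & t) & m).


De Morgan: the negation of a conjunction is the disjunction of the negations.
Distribute ~ across &, flipping it to |, and negate each literal.

((~m) | (~t)) | (~m)


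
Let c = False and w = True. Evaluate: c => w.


Implication is false only when antecedent is true and consequent is false.
Substitute: c=False, w=True.
False => True evaluates to True.

True


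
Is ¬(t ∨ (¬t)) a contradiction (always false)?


Truth table over {t}:
t | φ
-----
F | F
T | F
Every row is false.

Yes, it is a contradiction.


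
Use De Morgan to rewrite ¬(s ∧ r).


De Morgan: the negation of a conjunction is the disjunction of the negations.
Distribute ¬ across ∧, flipping it to ∨, and negate each literal.

(¬s) ∨ (¬r)


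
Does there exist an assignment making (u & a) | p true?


Search for a satisfying assignment over {a, p, u}.
Try a=False, p=True, u=False: the formula evaluates to True.
A satisfying assignment exists.

Satisfiable.


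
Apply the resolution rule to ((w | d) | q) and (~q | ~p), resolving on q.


The clauses contain complementary literals q and ~q.
Resolution eliminates this pair and disjoins the remaining literals (merging duplicates).

((d | w) | ~p)


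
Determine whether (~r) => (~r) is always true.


Build the truth table over {r}:
r | φ
-----
False | True
True | True
Every row evaluates to true.

Yes, it is a tautology.


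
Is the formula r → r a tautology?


Build the truth table over {r}:
r | φ
-----
F | T
T | T
Every row evaluates to true.

Yes, it is a tautology.


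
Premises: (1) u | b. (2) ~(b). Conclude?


Disjunctive syllogism: from (P ∨ Q) and ¬P, infer Q.
One disjunct, 'b', is ruled out; the other must hold.

u


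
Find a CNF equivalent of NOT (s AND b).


Step 1: Apply De Morgan: ¬(s ∧ b) = ¬s ∨ ¬b.

(NOT s) OR (NOT b)


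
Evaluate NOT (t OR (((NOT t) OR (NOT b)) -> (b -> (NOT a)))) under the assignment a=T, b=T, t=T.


Substitute a=T, b=T, t=T:
NOT t = F
NOT b = F
(NOT t) OR (NOT b) = F OR F = F
NOT a = F
b -> (NOT a) = T -> F = F
((NOT t) OR (NOT b)) -> (b -> (NOT a)) = F -> F = T
t OR (((NOT t) OR (NOT b)) -> (b -> (NOT a))) = T OR T = T
NOT (t OR (((NOT t) OR (NOT b)) -> (b -> (NOT a)))) = F

F


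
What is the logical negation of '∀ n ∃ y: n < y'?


Negation flips each quantifier (∀↔∃) and negates the inner predicate.
¬(∀ n ∃ y: φ) = ∃ n ∀ y: ¬φ.

∃ n ∀ y: ¬(n < y)


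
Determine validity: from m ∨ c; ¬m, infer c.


This matches the form of disjunctive syllogism: the conclusion follows in every model of the premises.

Valid.


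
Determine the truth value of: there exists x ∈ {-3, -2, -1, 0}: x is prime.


Evaluate the predicate on each element: -3:F, -2:F, -1:F, 0:F.
No element satisfies the predicate.

F


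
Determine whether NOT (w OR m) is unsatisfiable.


Truth table over {m, w}:
m | w | φ
---------
F | F | T
T | F | F
F | T | F
T | T | F
Satisfying assignment at row 1: m=F, w=F gives T.

No, it is not a contradiction.


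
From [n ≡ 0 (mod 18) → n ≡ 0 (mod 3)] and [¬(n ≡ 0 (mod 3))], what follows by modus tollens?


Modus tollens: from (P → Q) and ¬Q, infer ¬P.
Q = 'n ≡ 0 (mod 3)' is denied; since P → Q, P must also fail.

Not (n ≡ 0 (mod 18)).


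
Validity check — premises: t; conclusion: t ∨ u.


This matches the form of disjunction introduction: the conclusion follows in every model of the premises.

Valid.


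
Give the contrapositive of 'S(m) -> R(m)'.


The contrapositive of (P → Q) is (¬Q → ¬P); it is logically equivalent to the original.
Here P = 'S(m)' and Q = 'R(m)'.

If not (R(m)), then not (S(m)).


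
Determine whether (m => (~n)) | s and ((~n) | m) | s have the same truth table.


Compare truth tables:
m | n | s | φ | ψ
-----------------
False | False | False | True | True
True | False | False | True | True
False | True | False | True | False
True | True | False | False | True
False | False | True | True | True
True | False | True | True | True
False | True | True | True | True
True | True | True | True | True
They differ at row 3 (m=False, n=True, s=False): φ=True but ψ=False.

No, they are not logically equivalent.


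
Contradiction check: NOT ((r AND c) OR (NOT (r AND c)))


Truth table over {c, r}:
c | r | φ
---------
F | F | F
T | F | F
F | T | F
T | T | F
Every row is false.

Yes, it is a contradiction.


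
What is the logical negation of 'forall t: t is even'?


¬(forall x: φ) = exists x: ¬φ, and ¬(exists x: φ) = forall x: ¬φ.
Apply to the universal statement.

exists t: ~(t is even)


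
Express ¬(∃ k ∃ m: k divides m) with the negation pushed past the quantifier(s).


Negation flips each quantifier (∀↔∃) and negates the inner predicate.
¬(∃ k ∃ m: φ) = ∀ k ∀ m: ¬φ.

∀ k ∀ m: ¬(k divides m)


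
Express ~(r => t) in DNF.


Step 1: Rewrite implication then negate: ¬(¬r ∨ t) = r ∧ ¬t.

r & (~t)


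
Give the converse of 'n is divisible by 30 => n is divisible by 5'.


The converse of (P → Q) is (Q → P). It is not in general equivalent to the original.
Here P = 'n is divisible by 30' and Q = 'n is divisible by 5'.

If n is divisible by 5, then n is divisible by 30.


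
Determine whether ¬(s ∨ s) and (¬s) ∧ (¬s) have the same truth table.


Compare truth tables:
s | φ | ψ
---------
F | T | T
T | F | F
The columns φ and ψ agree on every row.

Yes, they are logically equivalent.


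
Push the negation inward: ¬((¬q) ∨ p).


De Morgan: the negation of a disjunction is the conjunction of the negations.
Distribute ¬ across ∨, flipping it to ∧, and negate each literal.

q ∧ (¬p)


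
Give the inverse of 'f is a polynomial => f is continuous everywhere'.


The inverse of (P → Q) is (¬P → ¬Q). It is equivalent to the converse, not to the original.
Here P = 'f is a polynomial' and Q = 'f is continuous everywhere'.

If not (f is a polynomial), then not (f is continuous everywhere).


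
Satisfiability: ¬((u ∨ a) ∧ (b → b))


Search for a satisfying assignment over {a, b, u}.
Try a=F, b=F, u=F: the formula evaluates to T.
A satisfying assignment exists.

Satisfiable.


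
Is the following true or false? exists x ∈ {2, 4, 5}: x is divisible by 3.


Evaluate the predicate on each element: 2:False, 4:False, 5:False.
No element satisfies the predicate.

False


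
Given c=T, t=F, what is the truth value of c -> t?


Implication is false only when antecedent is true and consequent is false.
Substitute: c=T, t=F.
T -> F evaluates to F.

F


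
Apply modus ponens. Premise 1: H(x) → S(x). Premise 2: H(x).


Modus ponens: from (P → Q) and P, infer Q.
P = 'H(x)' is asserted, and P → Q holds, so Q follows.

S(x).


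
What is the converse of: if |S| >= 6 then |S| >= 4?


The converse of (P → Q) is (Q → P). It is not in general equivalent to the original.
Here P = '|S| >= 6' and Q = '|S| >= 4'.

If |S| >= 4, then |S| >= 6.


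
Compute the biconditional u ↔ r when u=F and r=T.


Biconditional is true when both operands have the same truth value.
Substitute: u=F, r=T.
F ↔ T evaluates to F.

F


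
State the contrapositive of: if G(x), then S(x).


The contrapositive of (P → Q) is (¬Q → ¬P); it is logically equivalent to the original.
Here P = 'G(x)' and Q = 'S(x)'.

If not (S(x)), then not (G(x)).


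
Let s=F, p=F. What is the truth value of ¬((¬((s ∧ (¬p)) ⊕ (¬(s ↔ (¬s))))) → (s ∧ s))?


Substitute s=F, p=F:
¬p = T
s ∧ (¬p) = F ∧ T = F
¬s = T
s ↔ (¬s) = F ↔ T = F
¬(s ↔ (¬s)) = T
(s ∧ (¬p)) ⊕ (¬(s ↔ (¬s))) = F ⊕ T = T
¬((s ∧ (¬p)) ⊕ (¬(s ↔ (¬s)))) = F
s ∧ s = F ∧ F = F
(¬((s ∧ (¬p)) ⊕ (¬(s ↔ (¬s))))) → (s ∧ s) = F → F = T
¬((¬((s ∧ (¬p)) ⊕ (¬(s ↔ (¬s))))) → (s ∧ s)) = F

F


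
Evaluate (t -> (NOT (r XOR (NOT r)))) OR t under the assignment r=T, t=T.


Substitute r=T, t=T:
NOT r = F
r XOR (NOT r) = T XOR F = T
NOT (r XOR (NOT r)) = F
t -> (NOT (r XOR (NOT r))) = T -> F = F
(t -> (NOT (r XOR (NOT r)))) OR t = F OR T = T

T


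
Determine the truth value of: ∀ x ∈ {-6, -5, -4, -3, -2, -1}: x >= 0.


Evaluate the predicate on each element: -6:F, -5:F, -4:F, -3:F, -2:F, -1:F.
Counterexample x = -6 fails the predicate.

F


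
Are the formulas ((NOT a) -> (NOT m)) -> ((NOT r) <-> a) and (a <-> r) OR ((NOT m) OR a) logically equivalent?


Compare truth tables:
a | m | r | φ | ψ
-----------------
F | F | F | F | T
T | F | F | T | T
F | T | F | T | T
T | T | F | T | T
F | F | T | T | T
T | F | T | F | T
F | T | T | T | F
T | T | T | F | T
They differ at row 1 (a=F, m=F, r=F): φ=F but ψ=T.

No, they are not logically equivalent.


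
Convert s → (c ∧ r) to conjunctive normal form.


Step 1: Rewrite s → (c ∧ r) as ¬s ∨ (c ∧ r).
Step 2: Distribute ∨ over ∧.

((¬s) ∨ c) ∧ ((¬s) ∨ r)


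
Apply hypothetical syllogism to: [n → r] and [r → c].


Hypothetical syllogism: from (P → Q) and (Q → R), infer (P → R).
Chain the two implications through the shared middle term 'r'.

n → c


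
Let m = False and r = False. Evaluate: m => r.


Implication is false only when antecedent is true and consequent is false.
Substitute: m=False, r=False.
False => False evaluates to True.

True


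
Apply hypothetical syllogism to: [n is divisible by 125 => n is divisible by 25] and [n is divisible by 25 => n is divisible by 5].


Hypothetical syllogism: from (P → Q) and (Q → R), infer (P → R).
Chain the two implications through the shared middle term 'n is divisible by 25'.

n is divisible by 125 => n is divisible by 5


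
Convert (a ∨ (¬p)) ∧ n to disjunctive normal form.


Step 1: Distribute ∧ over ∨: (a ∨ (¬p)) ∧ n = (a ∧ n) ∨ ((¬p) ∧ n).

(a ∧ n) ∨ ((¬p) ∧ n)


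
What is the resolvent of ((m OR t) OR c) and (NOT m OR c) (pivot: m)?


The clauses contain complementary literals m and NOTm.
Resolution eliminates this pair and disjoins the remaining literals (merging duplicates).

(c OR t)


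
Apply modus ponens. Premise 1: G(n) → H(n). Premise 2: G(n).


Modus ponens: from (P → Q) and P, infer Q.
P = 'G(n)' is asserted, and P → Q holds, so Q follows.

H(n).


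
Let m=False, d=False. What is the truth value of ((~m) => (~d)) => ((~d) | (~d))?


Substitute m=False, d=False:
~m = True
~d = True
(~m) => (~d) = True => True = True
~d = True
~d = True
(~d) | (~d) = True | True = True
((~m) => (~d)) => ((~d) | (~d)) = True => True = True

True


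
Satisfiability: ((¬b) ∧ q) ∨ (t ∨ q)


Search for a satisfying assignment over {b, q, t}.
Try b=F, q=T, t=F: the formula evaluates to T.
A satisfying assignment exists.

Satisfiable.


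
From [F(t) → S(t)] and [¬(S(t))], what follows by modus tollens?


Modus tollens: from (P → Q) and ¬Q, infer ¬P.
Q = 'S(t)' is denied; since P → Q, P must also fail.

Not (F(t)).


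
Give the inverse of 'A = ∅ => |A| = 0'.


The inverse of (P → Q) is (¬P → ¬Q). It is equivalent to the converse, not to the original.
Here P = 'A = ∅' and Q = '|A| = 0'.

If not (A = ∅), then not (|A| = 0).


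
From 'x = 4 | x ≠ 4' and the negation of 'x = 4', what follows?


Disjunctive syllogism: from (P ∨ Q) and ¬P, infer Q.
One disjunct, 'x = 4', is ruled out; the other must hold.

x ≠ 4


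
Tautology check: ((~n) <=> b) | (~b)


Build the truth table over {b, n}:
b | n | φ
---------
False | False | True
True | False | True
False | True | True
True | True | False
Counterexample at row 4: with b=True, n=True, the formula is False.

No, it is not a tautology.


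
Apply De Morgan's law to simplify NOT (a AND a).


De Morgan: the negation of a conjunction is the disjunction of the negations.
Distribute NOT across AND, flipping it to OR, and negate each literal.

(NOT a) OR (NOT a)


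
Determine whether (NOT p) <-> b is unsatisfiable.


Truth table over {b, p}:
b | p | φ
---------
F | F | F
T | F | T
F | T | T
T | T | F
Satisfying assignment at row 2: b=T, p=F gives T.

No, it is not a contradiction.


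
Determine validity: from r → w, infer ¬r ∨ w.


This matches the form of material implication: the conclusion follows in every model of the premises.

Valid.


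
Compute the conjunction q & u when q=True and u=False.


Conjunction is true only when both operands are true.
Substitute: q=True, u=False.
True & False evaluates to False.

False


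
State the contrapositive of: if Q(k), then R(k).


The contrapositive of (P → Q) is (¬Q → ¬P); it is logically equivalent to the original.
Here P = 'Q(k)' and Q = 'R(k)'.

If not (R(k)), then not (Q(k)).


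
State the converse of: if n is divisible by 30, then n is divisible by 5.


The converse of (P → Q) is (Q → P). It is not in general equivalent to the original.
Here P = 'n is divisible by 30' and Q = 'n is divisible by 5'.

If n is divisible by 5, then n is divisible by 30.


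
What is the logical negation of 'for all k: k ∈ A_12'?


¬(for all x: φ) = there exists x: ¬φ, and ¬(there exists x: φ) = for all x: ¬φ.
Apply to the universal statement.

there exists k: NOT(k ∈ A_12)


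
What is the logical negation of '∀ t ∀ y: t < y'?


Negation flips each quantifier (∀↔∃) and negates the inner predicate.
¬(∀ t ∀ y: φ) = ∃ t ∃ y: ¬φ.

∃ t ∃ y: ¬(t < y)


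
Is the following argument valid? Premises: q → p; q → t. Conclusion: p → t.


This is (no valid rule). There exist truth assignments where the premises are all true but the conclusion is false.

Invalid.


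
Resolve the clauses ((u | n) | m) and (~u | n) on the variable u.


The clauses contain complementary literals u and ~u.
Resolution eliminates this pair and disjoins the remaining literals (merging duplicates).

(n | m)


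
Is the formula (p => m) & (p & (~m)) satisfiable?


Check all 4 assignments over {m, p}:
m | p | φ
---------
False | False | False
True | False | False
False | True | False
True | True | False
No assignment makes the formula true.

Unsatisfiable.


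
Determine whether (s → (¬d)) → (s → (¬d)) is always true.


Build the truth table over {d, s}:
d | s | φ
---------
F | F | T
T | F | T
F | T | T
T | T | T
Every row evaluates to true.

Yes, it is a tautology.


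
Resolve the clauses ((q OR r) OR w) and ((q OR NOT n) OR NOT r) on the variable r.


The clauses contain complementary literals r and NOTr.
Resolution eliminates this pair and disjoins the remaining literals (merging duplicates).

((w OR q) OR NOT n)


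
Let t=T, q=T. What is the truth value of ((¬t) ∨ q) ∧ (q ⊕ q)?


Substitute t=T, q=T:
¬t = F
(¬t) ∨ q = F ∨ T = T
q ⊕ q = T ⊕ T = F
((¬t) ∨ q) ∧ (q ⊕ q) = T ∧ F = F

F


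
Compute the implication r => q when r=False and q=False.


Implication is false only when antecedent is true and consequent is false.
Substitute: r=False, q=False.
False => False evaluates to True.

True


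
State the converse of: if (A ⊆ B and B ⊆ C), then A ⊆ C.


The converse of (P → Q) is (Q → P). It is not in general equivalent to the original.
Here P = '(A ⊆ B and B ⊆ C)' and Q = 'A ⊆ C'.

If A ⊆ C, then (A ⊆ B and B ⊆ C).


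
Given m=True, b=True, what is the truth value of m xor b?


Exclusive or is true when exactly one operand is true.
Substitute: m=True, b=True.
True xor True evaluates to False.

False


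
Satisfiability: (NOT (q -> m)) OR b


Search for a satisfying assignment over {b, m, q}.
Try b=T, m=F, q=F: the formula evaluates to T.
A satisfying assignment exists.

Satisfiable.


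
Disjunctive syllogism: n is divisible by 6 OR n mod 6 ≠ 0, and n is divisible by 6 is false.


Disjunctive syllogism: from (P ∨ Q) and ¬P, infer Q.
One disjunct, 'n is divisible by 6', is ruled out; the other must hold.

n mod 6 ≠ 0


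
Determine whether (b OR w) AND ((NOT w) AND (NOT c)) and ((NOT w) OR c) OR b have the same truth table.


Compare truth tables:
b | c | w | φ | ψ
-----------------
F | F | F | F | T
T | F | F | T | T
F | T | F | F | T
T | T | F | F | T
F | F | T | F | F
T | F | T | F | T
F | T | T | F | T
T | T | T | F | T
They differ at row 1 (b=F, c=F, w=F): φ=F but ψ=T.

No, they are not logically equivalent.


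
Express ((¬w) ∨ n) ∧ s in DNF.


Step 1: Distribute ∧ over ∨: ((¬w) ∨ n) ∧ s = ((¬w) ∧ s) ∨ (n ∧ s).

((¬w) ∧ s) ∨ (n ∧ s)


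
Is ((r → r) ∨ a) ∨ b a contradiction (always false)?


Truth table over {a, b, r}:
a | b | r | φ
-------------
F | F | F | T
T | F | F | T
F | T | F | T
T | T | F | T
F | F | T | T
T | F | T | T
F | T | T | T
T | T | T | T
Satisfying assignment at row 1: a=F, b=F, r=F gives T.

No, it is not a contradiction.


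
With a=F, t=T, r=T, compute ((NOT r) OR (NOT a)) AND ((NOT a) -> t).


Substitute a=F, t=T, r=T:
NOT r = F
NOT a = T
(NOT r) OR (NOT a) = F OR T = T
NOT a = T
(NOT a) -> t = T -> T = T
((NOT r) OR (NOT a)) AND ((NOT a) -> t) = T AND T = T

T


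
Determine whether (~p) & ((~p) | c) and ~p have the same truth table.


Compare truth tables:
c | p | φ | ψ
-------------
False | False | True | True
True | False | True | True
False | True | False | False
True | True | False | False
The columns φ and ψ agree on every row.

Yes, they are logically equivalent.


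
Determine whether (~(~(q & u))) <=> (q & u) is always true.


Build the truth table over {q, u}:
q | u | φ
---------
False | False | True
True | False | True
False | True | True
True | True | True
Every row evaluates to true.

Yes, it is a tautology.


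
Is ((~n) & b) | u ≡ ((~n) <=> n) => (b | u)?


Compare truth tables:
b | n | u | φ | ψ
-----------------
False | False | False | False | True
True | False | False | True | True
False | True | False | False | True
True | True | False | False | True
False | False | True | True | True
True | False | True | True | True
False | True | True | True | True
True | True | True | True | True
They differ at row 1 (b=False, n=False, u=False): φ=False but ψ=True.

No, they are not logically equivalent.


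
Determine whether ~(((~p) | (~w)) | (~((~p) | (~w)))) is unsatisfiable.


Truth table over {p, w}:
p | w | φ
---------
False | False | False
True | False | False
False | True | False
True | True | False
Every row is false.

Yes, it is a contradiction.


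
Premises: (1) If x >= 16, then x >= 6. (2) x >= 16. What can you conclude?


Modus ponens: from (P → Q) and P, infer Q.
P = 'x >= 16' is asserted, and P → Q holds, so Q follows.

x >= 6.


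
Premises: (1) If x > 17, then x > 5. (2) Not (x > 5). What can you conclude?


Modus tollens: from (P → Q) and ¬Q, infer ¬P.
Q = 'x > 5' is denied; since P → Q, P must also fail.

Not (x > 17).


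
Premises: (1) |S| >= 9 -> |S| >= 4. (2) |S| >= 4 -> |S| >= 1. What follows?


Hypothetical syllogism: from (P → Q) and (Q → R), infer (P → R).
Chain the two implications through the shared middle term '|S| >= 4'.

|S| >= 9 -> |S| >= 1


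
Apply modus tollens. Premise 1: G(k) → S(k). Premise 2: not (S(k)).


Modus tollens: from (P → Q) and ¬Q, infer ¬P.
Q = 'S(k)' is denied; since P → Q, P must also fail.

Not (G(k)).


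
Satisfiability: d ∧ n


Search for a satisfying assignment over {d, n}.
Try d=T, n=T: the formula evaluates to T.
A satisfying assignment exists.

Satisfiable.


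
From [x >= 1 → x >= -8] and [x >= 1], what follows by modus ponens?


Modus ponens: from (P → Q) and P, infer Q.
P = 'x >= 1' is asserted, and P → Q holds, so Q follows.

x >= -8.


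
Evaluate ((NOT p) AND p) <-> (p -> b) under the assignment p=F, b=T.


Substitute p=F, b=T:
NOT p = T
(NOT p) AND p = T AND F = F
p -> b = F -> T = T
((NOT p) AND p) <-> (p -> b) = F <-> T = F

F


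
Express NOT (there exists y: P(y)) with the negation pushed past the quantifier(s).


¬(for all x: φ) = there exists x: ¬φ, and ¬(there exists x: φ) = for all x: ¬φ.
Apply to the existential statement.

for all y: NOT(P(y))


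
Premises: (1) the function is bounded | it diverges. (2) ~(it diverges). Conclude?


Disjunctive syllogism: from (P ∨ Q) and ¬P, infer Q.
One disjunct, 'it diverges', is ruled out; the other must hold.

the function is bounded


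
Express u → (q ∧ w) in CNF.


Step 1: Rewrite u → (q ∧ w) as ¬u ∨ (q ∧ w).
Step 2: Distribute ∨ over ∧.

((¬u) ∨ q) ∧ ((¬u) ∨ w)


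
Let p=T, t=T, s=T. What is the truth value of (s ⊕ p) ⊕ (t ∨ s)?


Substitute p=T, t=T, s=T:
s ⊕ p = T ⊕ T = F
t ∨ s = T ∨ T = T
(s ⊕ p) ⊕ (t ∨ s) = F ⊕ T = T

T


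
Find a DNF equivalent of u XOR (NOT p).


Step 1: u ⊕ (¬p) is true exactly when they disagree: (u ∧ ¬(¬p)) ∨ (¬u ∧ (¬p)).
Step 2: Eliminate any double negations (¬¬X = X).

(u AND p) OR ((NOT u) AND (NOT p))


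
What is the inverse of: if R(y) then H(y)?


The inverse of (P → Q) is (¬P → ¬Q). It is equivalent to the converse, not to the original.
Here P = 'R(y)' and Q = 'H(y)'.

If not (R(y)), then not (H(y)).


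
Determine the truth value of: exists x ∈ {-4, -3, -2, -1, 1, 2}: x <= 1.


Evaluate the predicate on each element: -4:True, -3:True, -2:True, -1:True, 1:True, 2:False.
Witness x = -4 satisfies the predicate.

True


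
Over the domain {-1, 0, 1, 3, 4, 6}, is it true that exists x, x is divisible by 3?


Evaluate the predicate on each element: -1:False, 0:True, 1:False, 3:True, 4:False, 6:True.
Witness x = 0 satisfies the predicate.

True


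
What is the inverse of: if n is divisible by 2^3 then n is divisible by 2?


The inverse of (P → Q) is (¬P → ¬Q). It is equivalent to the converse, not to the original.
Here P = 'n is divisible by 2^3' and Q = 'n is divisible by 2'.

If not (n is divisible by 2^3), then not (n is divisible by 2).


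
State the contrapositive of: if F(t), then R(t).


The contrapositive of (P → Q) is (¬Q → ¬P); it is logically equivalent to the original.
Here P = 'F(t)' and Q = 'R(t)'.

If not (R(t)), then not (F(t)).


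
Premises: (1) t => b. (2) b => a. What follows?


Hypothetical syllogism: from (P → Q) and (Q → R), infer (P → R).
Chain the two implications through the shared middle term 'b'.

t => a


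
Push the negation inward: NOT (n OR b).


De Morgan: the negation of a disjunction is the conjunction of the negations.
Distribute NOT across OR, flipping it to AND, and negate each literal.

(NOT n) AND (NOT b)


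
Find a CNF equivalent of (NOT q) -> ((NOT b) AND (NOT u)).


Step 1: Rewrite (¬q) → ((¬b) ∧ (¬u)) as ¬(¬q) ∨ ((¬b) ∧ (¬u)).
Step 2: Distribute ∨ over ∧.
Step 3: Eliminate any double negations (¬¬X = X).

(q OR (NOT b)) AND (q OR (NOT u))


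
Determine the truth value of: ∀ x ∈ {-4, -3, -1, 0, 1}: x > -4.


Evaluate the predicate on each element: -4:F, -3:T, -1:T, 0:T, 1:T.
Counterexample x = -4 fails the predicate.

F


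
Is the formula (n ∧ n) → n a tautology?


Build the truth table over {n}:
n | φ
-----
F | T
T | T
Every row evaluates to true.

Yes, it is a tautology.


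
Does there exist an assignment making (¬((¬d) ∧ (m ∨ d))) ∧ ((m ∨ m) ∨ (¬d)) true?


Search for a satisfying assignment over {d, m}.
Try d=F, m=F: the formula evaluates to T.
A satisfying assignment exists.

Satisfiable.


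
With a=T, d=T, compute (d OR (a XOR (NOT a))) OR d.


Substitute a=T, d=T:
NOT a = F
a XOR (NOT a) = T XOR F = T
d OR (a XOR (NOT a)) = T OR T = T
(d OR (a XOR (NOT a))) OR d = T OR T = T

T


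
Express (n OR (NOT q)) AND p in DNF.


Step 1: Distribute ∧ over ∨: (n ∨ (¬q)) ∧ p = (n ∧ p) ∨ ((¬q) ∧ p).

(n AND p) OR ((NOT q) AND p)


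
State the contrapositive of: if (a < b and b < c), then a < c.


The contrapositive of (P → Q) is (¬Q → ¬P); it is logically equivalent to the original.
Here P = '(a < b and b < c)' and Q = 'a < c'.

If not (a < c), then not ((a < b and b < c)).


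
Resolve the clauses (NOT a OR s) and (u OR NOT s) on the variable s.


The clauses contain complementary literals s and NOTs.
Resolution eliminates this pair and disjoins the remaining literals (merging duplicates).

(NOT a OR u)


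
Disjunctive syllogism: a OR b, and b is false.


Disjunctive syllogism: from (P ∨ Q) and ¬P, infer Q.
One disjunct, 'b', is ruled out; the other must hold.

a


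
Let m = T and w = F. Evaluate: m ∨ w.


Disjunction is false only when both operands are false.
Substitute: m=T, w=F.
T ∨ F evaluates to T.

T


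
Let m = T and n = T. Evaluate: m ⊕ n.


Exclusive or is true when exactly one operand is true.
Substitute: m=T, n=T.
T ⊕ T evaluates to F.

F


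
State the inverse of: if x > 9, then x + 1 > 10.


The inverse of (P → Q) is (¬P → ¬Q). It is equivalent to the converse, not to the original.
Here P = 'x > 9' and Q = 'x + 1 > 10'.

If not (x > 9), then not (x + 1 > 10).


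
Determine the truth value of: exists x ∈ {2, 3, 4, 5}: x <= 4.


Evaluate the predicate on each element: 2:True, 3:True, 4:True, 5:False.
Witness x = 2 satisfies the predicate.

True


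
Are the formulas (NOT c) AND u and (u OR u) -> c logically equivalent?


Compare truth tables:
c | u | φ | ψ
-------------
F | F | F | T
T | F | F | T
F | T | T | F
T | T | F | T
They differ at row 1 (c=F, u=F): φ=F but ψ=T.

No, they are not logically equivalent.


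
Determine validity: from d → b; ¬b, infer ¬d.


This matches the form of modus tollens: the conclusion follows in every model of the premises.

Valid.


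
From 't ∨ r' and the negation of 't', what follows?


Disjunctive syllogism: from (P ∨ Q) and ¬P, infer Q.
One disjunct, 't', is ruled out; the other must hold.

r


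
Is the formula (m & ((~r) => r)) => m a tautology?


Build the truth table over {m, r}:
m | r | φ
---------
False | False | True
True | False | True
False | True | True
True | True | True
Every row evaluates to true.

Yes, it is a tautology.


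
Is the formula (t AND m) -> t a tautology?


Build the truth table over {m, t}:
m | t | φ
---------
F | F | T
T | F | T
F | T | T
T | T | T
Every row evaluates to true.

Yes, it is a tautology.


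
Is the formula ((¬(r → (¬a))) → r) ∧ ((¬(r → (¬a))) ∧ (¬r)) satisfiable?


Check all 4 assignments over {a, r}:
a | r | φ
---------
F | F | F
T | F | F
F | T | F
T | T | F
No assignment makes the formula true.

Unsatisfiable.


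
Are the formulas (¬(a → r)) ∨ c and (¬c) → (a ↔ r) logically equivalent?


Compare truth tables:
a | c | r | φ | ψ
-----------------
F | F | F | F | T
T | F | F | T | F
F | T | F | T | T
T | T | F | T | T
F | F | T | F | F
T | F | T | F | T
F | T | T | T | T
T | T | T | T | T
They differ at row 1 (a=F, c=F, r=F): φ=F but ψ=T.

No, they are not logically equivalent.


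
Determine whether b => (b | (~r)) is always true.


Build the truth table over {b, r}:
b | r | φ
---------
False | False | True
True | False | True
False | True | True
True | True | True
Every row evaluates to true.

Yes, it is a tautology.


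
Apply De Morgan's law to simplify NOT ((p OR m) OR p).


De Morgan: the negation of a disjunction is the conjunction of the negations.
Distribute NOT across OR, flipping it to AND, and negate each literal.

((NOT p) AND (NOT m)) AND (NOT p)


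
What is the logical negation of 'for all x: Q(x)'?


¬(for all x: φ) = there exists x: ¬φ, and ¬(there exists x: φ) = for all x: ¬φ.
Apply to the universal statement.

there exists x: NOT(Q(x))


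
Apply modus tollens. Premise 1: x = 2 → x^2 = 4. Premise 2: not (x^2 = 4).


Modus tollens: from (P → Q) and ¬Q, infer ¬P.
Q = 'x^2 = 4' is denied; since P → Q, P must also fail.

Not (x = 2).


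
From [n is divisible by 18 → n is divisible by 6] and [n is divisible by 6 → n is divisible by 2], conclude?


Hypothetical syllogism: from (P → Q) and (Q → R), infer (P → R).
Chain the two implications through the shared middle term 'n is divisible by 6'.

n is divisible by 18 → n is divisible by 2


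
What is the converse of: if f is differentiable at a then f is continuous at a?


The converse of (P → Q) is (Q → P). It is not in general equivalent to the original.
Here P = 'f is differentiable at a' and Q = 'f is continuous at a'.

If f is continuous at a, then f is differentiable at a.


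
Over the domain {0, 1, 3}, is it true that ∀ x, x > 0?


Evaluate the predicate on each element: 0:F, 1:T, 3:T.
Counterexample x = 0 fails the predicate.

F


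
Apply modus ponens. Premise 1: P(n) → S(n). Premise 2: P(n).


Modus ponens: from (P → Q) and P, infer Q.
P = 'P(n)' is asserted, and P → Q holds, so Q follows.

S(n).


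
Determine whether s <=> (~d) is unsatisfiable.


Truth table over {d, s}:
d | s | φ
---------
False | False | False
True | False | True
False | True | True
True | True | False
Satisfying assignment at row 2: d=True, s=False gives True.

No, it is not a contradiction.


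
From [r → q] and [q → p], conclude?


Hypothetical syllogism: from (P → Q) and (Q → R), infer (P → R).
Chain the two implications through the shared middle term 'q'.

r → p
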